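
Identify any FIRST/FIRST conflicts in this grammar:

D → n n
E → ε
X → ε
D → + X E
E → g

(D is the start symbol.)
No FIRST/FIRST conflicts.

A FIRST/FIRST conflict occurs when two productions N → α and N → β for the same non-terminal have FIRST(α) ∩ FIRST(β) ≠ ∅ (with ε ∈ FIRST of a nullable right-hand side, so two nullable alternatives also conflict).

Productions for D:
  D → n n: FIRST = { 'n' }
  D → + X E: FIRST = { '+' }
Productions for E:
  E → ε: FIRST = { ε }
  E → g: FIRST = { 'g' }
X has only one production, so no FIRST/FIRST conflict is possible there.

All alternatives of each non-terminal have pairwise disjoint FIRST sets.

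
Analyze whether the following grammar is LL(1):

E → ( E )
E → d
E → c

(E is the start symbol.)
A grammar is LL(1) if for each non-terminal N with multiple productions, the predict sets of those productions are pairwise disjoint, where PREDICT(N → α) = (FIRST(α) \ {ε}) ∪ (FOLLOW(N) if α ⇒* ε).

For E:
  PREDICT(E → '(' E ')') = { '(' }
  PREDICT(E → d) = { 'd' }
  PREDICT(E → c) = { 'c' }

All predict sets are disjoint. The grammar IS LL(1).

Answer: Yes, the grammar is LL(1).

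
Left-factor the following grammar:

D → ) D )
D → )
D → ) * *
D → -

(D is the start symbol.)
Left-factoring transforms A → αβ₁ | αβ₂ into A → αA' and A' → β₁ | β₂
(α is the longest common prefix among the alternatives). Repeat until
no nonterminal has two alternatives with a common prefix.

Round 1: D has alternatives sharing prefix ')'. Introduce D': D → ) D'
  Add: D' → D )
  Add: D' → ε
  Add: D' → * *

No remaining common prefixes — done.

Resulting grammar:
D → ) D'
D' → D )
D' → ε
D' → * *
D → -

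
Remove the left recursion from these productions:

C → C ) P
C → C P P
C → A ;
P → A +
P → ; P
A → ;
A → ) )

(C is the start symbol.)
C → A ; C'
C' → ) P C'
C' → P P C'
C' → ε
P → A +
P → ; P
A → ;
A → ) )

C is directly left-recursive. The standard transformation for
  A → A α₁ | ... | A α_m | β₁ | ... | β_n
is
  A  → β₁ A' | ... | β_n A'
  A' → α₁ A' | ... | α_m A' | ε

C → A ; becomes C → A ; C'
C → C ) P becomes C' → ) P C'
C → C P P becomes C' → P P C'
Add C' → ε

Productions for other non-terminals are unchanged:
  P → A +
  P → ; P
  A → ;
  A → ) )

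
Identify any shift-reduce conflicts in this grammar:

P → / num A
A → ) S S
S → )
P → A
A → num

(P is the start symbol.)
No shift-reduce conflicts

Augment with P' → P and build the canonical LR(0) collection (I0 = CLOSURE({[P' → . P]}), then GOTO on every symbol after a dot until no new states appear). It has 11 states:
  I0: { [A → . ) S S], [A → . num], [P → . / num A], [P → . A], [P' → . P] }  — shift
  I1: { [A → ) . S S], [S → . )] }  — shift
  I2: { [P → / . num A] }  — shift
  I3: { [P → A .] }  — reduce
  I4: { [P' → P .] }  — accept
  I5: { [A → num .] }  — reduce
  I6: { [A → . ) S S], [A → . num], [P → / num . A] }  — shift
  I7: { [P → / num A .] }  — reduce
  I8: { [S → ) .] }  — reduce
  I9: { [A → ) S . S], [S → . )] }  — shift
  I10: { [A → ) S S .] }  — reduce

No state contains both a complete item and a shift item.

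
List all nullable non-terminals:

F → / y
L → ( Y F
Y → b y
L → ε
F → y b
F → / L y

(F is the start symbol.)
A non-terminal is nullable if it can derive ε (the empty string): either it has an ε-production, or it has a production whose right-hand side consists entirely of nullable non-terminals.

ε-productions: L → ε
So L is immediately nullable.
No further non-terminal can be added: every production for the remaining non-terminals contains a terminal or a non-nullable non-terminal.
Nullable = { 'L' }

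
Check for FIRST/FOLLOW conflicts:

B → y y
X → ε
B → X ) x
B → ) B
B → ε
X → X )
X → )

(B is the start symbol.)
Yes. X → X ')' with FOLLOW(X) on { ')' }; X → ')' with FOLLOW(X) on { ')' }

A FIRST/FOLLOW conflict occurs when a non-terminal N has a nullable alternative N → β (β ⇒* ε) and another alternative N → α with FIRST(α) ∩ FOLLOW(N) ≠ ∅: on such a lookahead the parser cannot decide between expanding α and letting N vanish via β.

Nullable non-terminals: B, X.
FIRST sets used below: FIRST(X) = { ')', ε }

B: nullable alternative(s) B → ε; FOLLOW(B) = { $ }
  B → y y: FIRST \ {ε} = { 'y' } — disjoint from FOLLOW(B)
  B → X ) x: FIRST \ {ε} = { ')' } — disjoint from FOLLOW(B)
  B → ) B: FIRST \ {ε} = { ')' } — disjoint from FOLLOW(B)
  B → ε: FIRST \ {ε} = { } — this is the only nullable alternative, skip

X: nullable alternative(s) X → ε; FOLLOW(X) = { ')' }
  X → ε: FIRST \ {ε} = { } — this is the only nullable alternative, skip
  X → X ): FIRST \ {ε} = { ')' } — overlaps FOLLOW(X) on { ')' }: CONFLICT
  X → ): FIRST \ {ε} = { ')' } — overlaps FOLLOW(X) on { ')' }: CONFLICT

So the grammar has 2 FIRST/FOLLOW conflicts (marked CONFLICT above).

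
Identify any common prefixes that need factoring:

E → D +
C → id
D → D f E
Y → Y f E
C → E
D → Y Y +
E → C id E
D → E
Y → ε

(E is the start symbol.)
Left-factoring is needed when two productions for the same non-terminal
share a common prefix on the right-hand side.

Productions for E:
  E → D +
  E → C id E
Productions for C:
  C → id
  C → E
Productions for D:
  D → D f E
  D → Y Y +
  D → E
Productions for Y:
  Y → Y f E
  Y → ε

No common prefixes found.

Answer: No, left-factoring is not needed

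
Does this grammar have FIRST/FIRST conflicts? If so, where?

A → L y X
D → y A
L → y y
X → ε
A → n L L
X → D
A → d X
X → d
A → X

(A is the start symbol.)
A FIRST/FIRST conflict occurs when two productions N → α and N → β for the same non-terminal have FIRST(α) ∩ FIRST(β) ≠ ∅ (with ε ∈ FIRST of a nullable right-hand side, so two nullable alternatives also conflict).

FIRST sets of the non-terminals at (or reachable through a nullable prefix from) the front of some alternative:
  FIRST(L) = { 'y' }
  FIRST(X) = { 'd', 'y', ε }
  FIRST(D) = { 'y' }

Productions for A:
  A → L y X: FIRST = { 'y' }
  A → n L L: FIRST = { 'n' }
  A → d X: FIRST = { 'd' }
  A → X: FIRST = { 'd', 'y', ε }
Productions for X:
  X → ε: FIRST = { ε }
  X → D: FIRST = { 'y' }
  X → d: FIRST = { 'd' }
D, L have only one production, so no FIRST/FIRST conflict is possible there.

Conflict for A: A → L y X and A → X
  Overlap: { 'y' }
Conflict for A: A → d X and A → X
  Overlap: { 'd' }

Answer: Yes. A → L y X / A → X on { 'y' }; A → d X / A → X on { 'd' }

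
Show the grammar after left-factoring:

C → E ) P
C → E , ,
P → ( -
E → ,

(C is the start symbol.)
Left-factoring transforms A → αβ₁ | αβ₂ into A → αA' and A' → β₁ | β₂
(α is the longest common prefix among the alternatives). Repeat until
no nonterminal has two alternatives with a common prefix.

Round 1: C has alternatives sharing prefix 'E'. Introduce C': C → E C'
  Add: C' → ) P
  Add: C' → , ,

No remaining common prefixes — done.

Resulting grammar:
C → E C'
C' → ) P
C' → , ,
P → ( -
E → ,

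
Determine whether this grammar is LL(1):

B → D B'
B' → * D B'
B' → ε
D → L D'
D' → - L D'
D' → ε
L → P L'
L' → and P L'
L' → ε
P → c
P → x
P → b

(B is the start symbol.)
A grammar is LL(1) if for each non-terminal N with multiple productions, the predict sets of those productions are pairwise disjoint, where PREDICT(N → α) = (FIRST(α) \ {ε}) ∪ (FOLLOW(N) if α ⇒* ε).

Relevant sets:
  FOLLOW(B') = { $ }
  FOLLOW(D') = { $, '*' }
  FOLLOW(L') = { $, '*', '-' }

For B':
  PREDICT(B' → '*' D B') = { '*' }
  PREDICT(B' → ε) = { $ }
For D':
  PREDICT(D' → '-' L D') = { '-' }
  PREDICT(D' → ε) = { $, '*' }
For L':
  PREDICT(L' → and P L') = { 'and' }
  PREDICT(L' → ε) = { $, '*', '-' }
For P:
  PREDICT(P → c) = { 'c' }
  PREDICT(P → x) = { 'x' }
  PREDICT(P → b) = { 'b' }
B, D, L have a single production, so nothing to check there.

All predict sets are disjoint. The grammar IS LL(1).

Answer: Yes, the grammar is LL(1).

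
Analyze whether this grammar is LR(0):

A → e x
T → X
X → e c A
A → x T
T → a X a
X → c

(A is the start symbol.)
Yes, the grammar is LR(0)

Augment with A' → A and build the canonical LR(0) collection (I0 = CLOSURE({[A' → . A]}), then GOTO on every symbol after a dot until no new states appear). It has 14 states:
  I0: { [A → . e x], [A → . x T], [A' → . A] }  — shift
  I1: { [A' → A .] }  — accept
  I2: { [A → e . x] }  — shift
  I3: { [A → x . T], [T → . X], [T → . a X a], [X → . c], [X → . e c A] }  — shift
  I4: { [A → x T .] }  — reduce
  I5: { [T → X .] }  — reduce
  I6: { [T → a . X a], [X → . c], [X → . e c A] }  — shift
  I7: { [X → c .] }  — reduce
  I8: { [X → e . c A] }  — shift
  I9: { [A → . e x], [A → . x T], [X → e c . A] }  — shift
  I10: { [X → e c A .] }  — reduce
  I11: { [T → a X . a] }  — shift
  I12: { [T → a X a .] }  — reduce
  I13: { [A → e x .] }  — reduce

Every state is either a pure shift/goto state or contains exactly one complete item and nothing to shift — no conflicts. The grammar is LR(0).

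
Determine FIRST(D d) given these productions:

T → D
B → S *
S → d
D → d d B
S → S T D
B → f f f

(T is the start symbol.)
FIRST sets of the non-terminals involved (from the grammar, by fixed-point iteration):
  FIRST(D) = { 'd' }

To compute FIRST(D d), process the symbols left to right:
Symbol D is a non-terminal. Add FIRST(D) \ {ε} = { 'd' }
D is not nullable (ε ∉ FIRST(D)), so stop here.
FIRST(D d) = { 'd' }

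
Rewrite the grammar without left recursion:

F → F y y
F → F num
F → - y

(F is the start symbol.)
F is directly left-recursive. The standard transformation for
  A → A α₁ | ... | A α_m | β₁ | ... | β_n
is
  A  → β₁ A' | ... | β_n A'
  A' → α₁ A' | ... | α_m A' | ε

F → - y becomes F → - y F'
F → F y y becomes F' → y y F'
F → F num becomes F' → num F'
Add F' → ε

Resulting grammar:
F → - y F'
F' → y y F'
F' → num F'
F' → ε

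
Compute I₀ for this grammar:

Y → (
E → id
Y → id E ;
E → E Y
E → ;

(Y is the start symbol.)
First, augment the grammar with Y' → Y
I₀ = CLOSURE({ [Y' → . Y] }):
  [Y' → . Y] has the dot before Y: add [Y → . (], [Y → . id E ;]
No further items can be added.

I₀ = { [Y → . (], [Y → . id E ;], [Y' → . Y] }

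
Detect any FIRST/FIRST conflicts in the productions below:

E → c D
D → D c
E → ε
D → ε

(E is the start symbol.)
A FIRST/FIRST conflict occurs when two productions N → α and N → β for the same non-terminal have FIRST(α) ∩ FIRST(β) ≠ ∅ (with ε ∈ FIRST of a nullable right-hand side, so two nullable alternatives also conflict).

FIRST sets of the non-terminals at (or reachable through a nullable prefix from) the front of some alternative:
  FIRST(D) = { 'c', ε }

Productions for E:
  E → c D: FIRST = { 'c' }
  E → ε: FIRST = { ε }
Productions for D:
  D → D c: FIRST = { 'c' }
  D → ε: FIRST = { ε }

All alternatives of each non-terminal have pairwise disjoint FIRST sets.

Answer: No FIRST/FIRST conflicts.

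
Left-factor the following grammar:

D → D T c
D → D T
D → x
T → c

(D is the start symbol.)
D → D T D'
D' → c
D' → ε
D → x
T → c

Left-factoring transforms A → αβ₁ | αβ₂ into A → αA' and A' → β₁ | β₂
(α is the longest common prefix among the alternatives). Repeat until
no nonterminal has two alternatives with a common prefix.

Round 1: D has alternatives sharing prefix 'D T'. Introduce D': D → D T D'
  Add: D' → c
  Add: D' → ε

No remaining common prefixes — done.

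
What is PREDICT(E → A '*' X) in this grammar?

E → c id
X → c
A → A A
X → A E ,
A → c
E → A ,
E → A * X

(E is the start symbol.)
PREDICT(E → A '*' X) = (FIRST(RHS) \ {ε}) ∪ (FOLLOW(E) if ε ∈ FIRST(RHS), i.e. RHS ⇒* ε)
FIRST(A) = { 'c' }
FIRST(A '*' X) = { 'c' }
ε ∉ FIRST(A '*' X), so FOLLOW(E) is not added.
PREDICT(E → A '*' X) = { 'c' }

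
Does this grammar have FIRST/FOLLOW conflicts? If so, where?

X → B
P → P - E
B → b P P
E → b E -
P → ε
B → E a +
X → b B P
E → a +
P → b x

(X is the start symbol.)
Yes. P → P '-' E with FOLLOW(P) on { '-', 'b' }; P → b x with FOLLOW(P) on { 'b' }

A FIRST/FOLLOW conflict occurs when a non-terminal N has a nullable alternative N → β (β ⇒* ε) and another alternative N → α with FIRST(α) ∩ FOLLOW(N) ≠ ∅: on such a lookahead the parser cannot decide between expanding α and letting N vanish via β.

Nullable non-terminals: P.
FIRST sets used below: FIRST(P) = { '-', 'b', ε }

P: nullable alternative(s) P → ε; FOLLOW(P) = { $, '-', 'b' }
  P → P - E: FIRST \ {ε} = { '-', 'b' } — overlaps FOLLOW(P) on { '-', 'b' }: CONFLICT
  P → ε: FIRST \ {ε} = { } — this is the only nullable alternative, skip
  P → b x: FIRST \ {ε} = { 'b' } — overlaps FOLLOW(P) on { 'b' }: CONFLICT

B, E, X have no nullable alternative, so no FIRST/FOLLOW check is needed there.

So the grammar has 2 FIRST/FOLLOW conflicts (marked CONFLICT above).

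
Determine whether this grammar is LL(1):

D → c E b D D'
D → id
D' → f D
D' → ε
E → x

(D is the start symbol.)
A grammar is LL(1) if for each non-terminal N with multiple productions, the predict sets of those productions are pairwise disjoint, where PREDICT(N → α) = (FIRST(α) \ {ε}) ∪ (FOLLOW(N) if α ⇒* ε).

Relevant sets:
  FOLLOW(D') = { $, 'f' }

For D:
  PREDICT(D → c E b D D') = { 'c' }
  PREDICT(D → id) = { 'id' }
For D':
  PREDICT(D' → f D) = { 'f' }
  PREDICT(D' → ε) = { $, 'f' }
E has a single production, so nothing to check there.

Conflict found: Predict set conflict for D': { 'f' }
The grammar is NOT LL(1).

Answer: No. Predict set conflict for D': { 'f' }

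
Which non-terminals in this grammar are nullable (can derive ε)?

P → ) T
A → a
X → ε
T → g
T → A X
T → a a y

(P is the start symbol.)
{ 'X' }

A non-terminal is nullable if it can derive ε (the empty string): either it has an ε-production, or it has a production whose right-hand side consists entirely of nullable non-terminals.

ε-productions: X → ε
So X is immediately nullable.
No further non-terminal can be added: every production for the remaining non-terminals contains a terminal or a non-nullable non-terminal.
Nullable = { 'X' }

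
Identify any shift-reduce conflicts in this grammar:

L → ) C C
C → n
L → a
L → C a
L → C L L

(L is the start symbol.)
No shift-reduce conflicts

A shift-reduce conflict occurs when an LR(0) state has both:
  - a complete (reduce) item [A → α .] (dot at the end), and
  - a shift item [B → β . c γ] (dot before a terminal).

Augment with L' → L and build the canonical LR(0) collection (I0 = CLOSURE({[L' → . L]}), then GOTO on every symbol after a dot until no new states appear). It has 11 states:
  I0: { [C → . n], [L → . ) C C], [L → . C L L], [L → . C a], [L → . a], [L' → . L] }  — shift
  I1: { [C → . n], [L → ) . C C] }  — shift
  I2: { [C → . n], [L → . ) C C], [L → . C L L], [L → . C a], [L → . a], [L → C . L L], [L → C . a] }  — shift
  I3: { [L' → L .] }  — accept
  I4: { [L → a .] }  — reduce
  I5: { [C → n .] }  — reduce
  I6: { [C → . n], [L → . ) C C], [L → . C L L], [L → . C a], [L → . a], [L → C L . L] }  — shift
  I7: { [L → C a .], [L → a .] }  — 2 reduces
  I8: { [L → C L L .] }  — reduce
  I9: { [C → . n], [L → ) C . C] }  — shift
  I10: { [L → ) C C .] }  — reduce

No state contains both a complete item and a shift item.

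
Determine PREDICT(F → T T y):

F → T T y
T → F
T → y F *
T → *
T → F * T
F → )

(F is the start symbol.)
PREDICT(F → T T y) = (FIRST(RHS) \ {ε}) ∪ (FOLLOW(F) if ε ∈ FIRST(RHS), i.e. RHS ⇒* ε)
FIRST(T) = { ')', '*', 'y' }
FIRST(T T y) = { ')', '*', 'y' }
ε ∉ FIRST(T T y), so FOLLOW(F) is not added.
PREDICT(F → T T y) = { ')', '*', 'y' }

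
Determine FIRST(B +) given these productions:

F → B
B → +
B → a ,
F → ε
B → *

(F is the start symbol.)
FIRST sets of the non-terminals involved (from the grammar, by fixed-point iteration):
  FIRST(B) = { '*', '+', 'a' }

To compute FIRST(B +), process the symbols left to right:
Symbol B is a non-terminal. Add FIRST(B) \ {ε} = { '*', '+', 'a' }
B is not nullable (ε ∉ FIRST(B)), so stop here.
FIRST(B +) = { '*', '+', 'a' }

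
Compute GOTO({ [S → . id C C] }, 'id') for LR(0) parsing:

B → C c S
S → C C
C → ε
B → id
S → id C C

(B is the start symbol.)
{ [C → .], [S → id . C C] }

GOTO(I, 'id') = CLOSURE({ [A → αX.β] : [A → α.Xβ] ∈ I, X = 'id' })

Items with dot before 'id', with the dot advanced:
  [S → . id C C] → [S → id . C C]
Closure of the advanced items:
  [S → id . C C] has the dot before C: add [C → .]

GOTO = { [C → .], [S → id . C C] }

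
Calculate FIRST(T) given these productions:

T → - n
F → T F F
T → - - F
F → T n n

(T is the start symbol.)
To compute FIRST(T), examine every production with T on the left-hand side, reading each right-hand side left to right until a non-nullable symbol is reached.

From T → - n:
  - '-' is a terminal: add '-' and stop
From T → - - F:
  - '-' is a terminal: add '-' and stop

Collecting: FIRST(T) = { '-' }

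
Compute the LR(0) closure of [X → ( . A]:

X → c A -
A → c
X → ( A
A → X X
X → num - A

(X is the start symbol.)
{ [A → . X X], [A → . c], [X → ( . A], [X → . ( A], [X → . c A -], [X → . num - A] }

To compute CLOSURE, for each item [A → α.Bβ] where B is a non-terminal, add [B → .γ] for all productions B → γ; repeat for the newly added items until nothing changes.

Start with: [X → ( . A]
  [X → ( . A] has the dot before A: add [A → . c], [A → . X X]
  [A → . X X] has the dot before X: add [X → . c A -], [X → . ( A], [X → . num - A]
No further items can be added.

CLOSURE = { [A → . X X], [A → . c], [X → ( . A], [X → . ( A], [X → . c A -], [X → . num - A] }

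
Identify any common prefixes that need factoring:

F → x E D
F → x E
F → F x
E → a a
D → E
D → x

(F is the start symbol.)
Left-factoring is needed when two productions for the same non-terminal
share a common prefix on the right-hand side.

Productions for F:
  F → x E D
  F → x E
  F → F x
Productions for D:
  D → E
  D → x

Found common prefix 'x E' in productions for F

Answer: Yes, F has productions with common prefix 'x E'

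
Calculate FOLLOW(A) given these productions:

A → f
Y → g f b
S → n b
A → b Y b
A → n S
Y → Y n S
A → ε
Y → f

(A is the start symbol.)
To compute FOLLOW(A), find every occurrence of A on a right-hand side N → α A β: add FIRST(β) \ {ε}, and if β is empty or nullable also add FOLLOW(N). Iterate to a fixed point.

A is the start symbol, so $ ∈ FOLLOW(A).
A does not occur on any right-hand side.

Taking the union: FOLLOW(A) = { $ }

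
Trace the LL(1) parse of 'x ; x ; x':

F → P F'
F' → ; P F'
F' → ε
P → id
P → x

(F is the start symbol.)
Stack is shown with the top on the left.

Stack     Input        Action
-----------------------------
F $       x ; x ; x $  output F → P F'
P F' $    x ; x ; x $  output P → x
x F' $    x ; x ; x $  match 'x'
F' $      ; x ; x $    output F' → ; P F'
; P F' $  ; x ; x $    match ';'
P F' $    x ; x $      output P → x
x F' $    x ; x $      match 'x'
F' $      ; x $        output F' → ; P F'
; P F' $  ; x $        match ';'
P F' $    x $          output P → x
x F' $    x $          match 'x'
F' $      $            output F' → ε
$         $            accept

The string is accepted.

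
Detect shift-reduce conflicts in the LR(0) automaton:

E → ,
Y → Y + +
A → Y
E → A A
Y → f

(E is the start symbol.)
A shift-reduce conflict occurs when an LR(0) state has both:
  - a complete (reduce) item [A → α .] (dot at the end), and
  - a shift item [B → β . c γ] (dot before a terminal).

Augment with E' → E and build the canonical LR(0) collection (I0 = CLOSURE({[E' → . E]}), then GOTO on every symbol after a dot until no new states appear). It has 9 states:
  I0: { [A → . Y], [E → . ,], [E → . A A], [E' → . E], [Y → . Y + +], [Y → . f] }  — shift
  I1: { [E → , .] }  — reduce
  I2: { [A → . Y], [E → A . A], [Y → . Y + +], [Y → . f] }  — shift
  I3: { [E' → E .] }  — accept
  I4: { [A → Y .], [Y → Y . + +] }  — shift, reduce
  I5: { [Y → f .] }  — reduce
  I6: { [Y → Y + . +] }  — shift
  I7: { [Y → Y + + .] }  — reduce
  I8: { [E → A A .] }  — reduce

I4 contains reduce item [A → Y .] and shift item [Y → Y . + +] — shift-reduce conflict.

Answer: Yes — I4: [A → Y .] vs [Y → Y . + +]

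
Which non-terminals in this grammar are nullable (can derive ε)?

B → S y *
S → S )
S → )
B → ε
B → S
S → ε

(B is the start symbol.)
{ 'B', 'S' }

A non-terminal is nullable if it can derive ε (the empty string): either it has an ε-production, or it has a production whose right-hand side consists entirely of nullable non-terminals.

ε-productions: B → ε, S → ε
So B, S are immediately nullable.
Every non-terminal is now nullable.
Nullable = { 'B', 'S' }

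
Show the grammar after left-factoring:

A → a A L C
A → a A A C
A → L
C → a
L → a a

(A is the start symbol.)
Left-factoring transforms A → αβ₁ | αβ₂ into A → αA' and A' → β₁ | β₂
(α is the longest common prefix among the alternatives). Repeat until
no nonterminal has two alternatives with a common prefix.

Round 1: A has alternatives sharing prefix 'a A'. Introduce A': A → a A A'
  Add: A' → L C
  Add: A' → A C

No remaining common prefixes — done.

Resulting grammar:
A → a A A'
A' → L C
A' → A C
A → L
C → a
L → a a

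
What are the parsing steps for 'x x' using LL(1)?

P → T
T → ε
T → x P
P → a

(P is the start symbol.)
LL(1) parsing maintains a stack (initially the start symbol over $) and the input. At each step: if the stack top is a terminal, match it against the current input token; if it is a non-terminal N, replace it with the RHS of M[N, lookahead] (the unique production whose predict set contains the lookahead).

Stack is shown with the top on the left.

Stack  Input  Action
--------------------
P $    x x $  output P → T
T $    x x $  output T → x P
x P $  x x $  match 'x'
P $    x $    output P → T
T $    x $    output T → x P
x P $  x $    match 'x'
P $    $      output P → T
T $    $      output T → ε
$      $      accept

The string is accepted.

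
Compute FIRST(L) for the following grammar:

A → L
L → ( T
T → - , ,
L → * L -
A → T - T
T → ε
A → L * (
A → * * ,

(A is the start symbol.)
{ '(', '*' }

To compute FIRST(L), examine every production with L on the left-hand side, reading each right-hand side left to right until a non-nullable symbol is reached.

From L → ( T:
  - '(' is a terminal: add '(' and stop
From L → * L -:
  - '*' is a terminal: add '*' and stop

Collecting: FIRST(L) = { '(', '*' }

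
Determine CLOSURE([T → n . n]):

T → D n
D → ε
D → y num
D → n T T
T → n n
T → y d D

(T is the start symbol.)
{ [T → n . n] }

To compute CLOSURE, for each item [A → α.Bβ] where B is a non-terminal, add [B → .γ] for all productions B → γ; repeat for the newly added items until nothing changes.

Start with: [T → n . n]
The dot precedes the terminal n, so nothing is added.

CLOSURE = { [T → n . n] }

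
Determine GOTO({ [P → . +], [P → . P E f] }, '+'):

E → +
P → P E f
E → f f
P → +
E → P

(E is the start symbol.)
{ [P → + .] }

GOTO(I, '+') = CLOSURE({ [A → αX.β] : [A → α.Xβ] ∈ I, X = '+' })

Items with dot before '+', with the dot advanced:
  [P → . +] → [P → + .]
Closure adds nothing (no advanced item has the dot before a non-terminal).

GOTO = { [P → + .] }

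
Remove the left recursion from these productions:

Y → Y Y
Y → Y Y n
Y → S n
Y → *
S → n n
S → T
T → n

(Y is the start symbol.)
Y is directly left-recursive. The standard transformation for
  A → A α₁ | ... | A α_m | β₁ | ... | β_n
is
  A  → β₁ A' | ... | β_n A'
  A' → α₁ A' | ... | α_m A' | ε

Y → S n becomes Y → S n Y'
Y → * becomes Y → * Y'
Y → Y Y becomes Y' → Y Y'
Y → Y Y n becomes Y' → Y n Y'
Add Y' → ε

Productions for other non-terminals are unchanged:
  S → n n
  S → T
  T → n

Resulting grammar:
Y → S n Y'
Y → * Y'
Y' → Y Y'
Y' → Y n Y'
Y' → ε
S → n n
S → T
T → n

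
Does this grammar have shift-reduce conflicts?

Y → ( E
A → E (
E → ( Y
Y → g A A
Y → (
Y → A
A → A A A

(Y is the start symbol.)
Yes — I1: [Y → ( .] vs [E → . ( Y]; I2: [Y → A .] vs [E → . ( Y]; I8: [Y → g A A .] vs [E → . ( Y]; I9: [A → A A A .] vs [E → . ( Y]; I13: [Y → ( E .] vs [A → E . (]

A shift-reduce conflict occurs when an LR(0) state has both:
  - a complete (reduce) item [A → α .] (dot at the end), and
  - a shift item [B → β . c γ] (dot before a terminal).

Augment with Y' → Y and build the canonical LR(0) collection (I0 = CLOSURE({[Y' → . Y]}), then GOTO on every symbol after a dot until no new states appear). It has 14 states:
  I0: { [A → . A A A], [A → . E (], [E → . ( Y], [Y → . ( E], [Y → . (], [Y → . A], [Y → . g A A], [Y' → . Y] }  — shift
  I1: { [A → . A A A], [A → . E (], [E → ( . Y], [E → . ( Y], [Y → ( . E], [Y → ( .], [Y → . ( E], [Y → . (], [Y → . A], [Y → . g A A] }  — shift, reduce
  I2: { [A → . A A A], [A → . E (], [A → A . A A], [E → . ( Y], [Y → A .] }  — shift, reduce
  I3: { [A → E . (] }  — shift
  I4: { [Y' → Y .] }  — accept
  I5: { [A → . A A A], [A → . E (], [E → . ( Y], [Y → g . A A] }  — shift
  I6: { [A → . A A A], [A → . E (], [E → ( . Y], [E → . ( Y], [Y → . ( E], [Y → . (], [Y → . A], [Y → . g A A] }  — shift
  I7: { [A → . A A A], [A → . E (], [A → A . A A], [E → . ( Y], [Y → g A . A] }  — shift
  I8: { [A → . A A A], [A → . E (], [A → A . A A], [A → A A . A], [E → . ( Y], [Y → g A A .] }  — shift, reduce
  I9: { [A → . A A A], [A → . E (], [A → A . A A], [A → A A . A], [A → A A A .], [E → . ( Y] }  — shift, reduce
  I10: { [E → ( Y .] }  — reduce
  I11: { [A → E ( .] }  — reduce
  I12: { [A → . A A A], [A → . E (], [A → A . A A], [A → A A . A], [E → . ( Y] }  — shift
  I13: { [A → E . (], [Y → ( E .] }  — shift, reduce

I1 contains reduce item [Y → ( .] and shift items [E → . ( Y], [Y → . (], [Y → . ( E], [Y → . g A A] — shift-reduce conflict.
I2 contains reduce item [Y → A .] and shift item [E → . ( Y] — shift-reduce conflict.
I8 contains reduce item [Y → g A A .] and shift item [E → . ( Y] — shift-reduce conflict.
I9 contains reduce item [A → A A A .] and shift item [E → . ( Y] — shift-reduce conflict.
I13 contains reduce item [Y → ( E .] and shift item [A → E . (] — shift-reduce conflict.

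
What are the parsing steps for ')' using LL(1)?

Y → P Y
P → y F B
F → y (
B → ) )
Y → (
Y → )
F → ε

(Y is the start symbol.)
Stack is shown with the top on the left.

Stack  Input  Action
--------------------
Y $    ) $    output Y → )
) $    ) $    match ')'
$      $      accept

The string is accepted.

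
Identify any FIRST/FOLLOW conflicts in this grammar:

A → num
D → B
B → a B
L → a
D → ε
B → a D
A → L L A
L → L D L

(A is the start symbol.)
A FIRST/FOLLOW conflict occurs when a non-terminal N has a nullable alternative N → β (β ⇒* ε) and another alternative N → α with FIRST(α) ∩ FOLLOW(N) ≠ ∅: on such a lookahead the parser cannot decide between expanding α and letting N vanish via β.

Nullable non-terminals: D.
FIRST sets used below: FIRST(B) = { 'a' }

D: nullable alternative(s) D → ε; FOLLOW(D) = { 'a' }
  D → B: FIRST \ {ε} = { 'a' } — overlaps FOLLOW(D) on { 'a' }: CONFLICT
  D → ε: FIRST \ {ε} = { } — this is the only nullable alternative, skip

A, B, L have no nullable alternative, so no FIRST/FOLLOW check is needed there.

So the grammar has 1 FIRST/FOLLOW conflict (marked CONFLICT above).

Answer: Yes. D → B with FOLLOW(D) on { 'a' }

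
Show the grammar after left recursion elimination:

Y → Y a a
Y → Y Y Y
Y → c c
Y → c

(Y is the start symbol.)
Y is directly left-recursive. The standard transformation for
  A → A α₁ | ... | A α_m | β₁ | ... | β_n
is
  A  → β₁ A' | ... | β_n A'
  A' → α₁ A' | ... | α_m A' | ε

Y → c c becomes Y → c c Y'
Y → c becomes Y → c Y'
Y → Y a a becomes Y' → a a Y'
Y → Y Y Y becomes Y' → Y Y Y'
Add Y' → ε

Resulting grammar:
Y → c c Y'
Y → c Y'
Y' → a a Y'
Y' → Y Y Y'
Y' → ε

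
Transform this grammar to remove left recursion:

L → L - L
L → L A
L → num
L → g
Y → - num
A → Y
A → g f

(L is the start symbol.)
L → num L'
L → g L'
L' → - L L'
L' → A L'
L' → ε
Y → - num
A → Y
A → g f

L is directly left-recursive. The standard transformation for
  A → A α₁ | ... | A α_m | β₁ | ... | β_n
is
  A  → β₁ A' | ... | β_n A'
  A' → α₁ A' | ... | α_m A' | ε

L → num becomes L → num L'
L → g becomes L → g L'
L → L - L becomes L' → - L L'
L → L A becomes L' → A L'
Add L' → ε

Productions for other non-terminals are unchanged:
  Y → - num
  A → Y
  A → g f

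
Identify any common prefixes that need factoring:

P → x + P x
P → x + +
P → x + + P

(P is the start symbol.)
Left-factoring is needed when two productions for the same non-terminal
share a common prefix on the right-hand side.

Productions for P:
  P → x + P x
  P → x + +
  P → x + + P

Found common prefix 'x +' in productions for P

Answer: Yes, P has productions with common prefix 'x +'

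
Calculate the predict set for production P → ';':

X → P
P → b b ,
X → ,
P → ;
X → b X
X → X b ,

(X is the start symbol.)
PREDICT(P → ';') = (FIRST(RHS) \ {ε}) ∪ (FOLLOW(P) if ε ∈ FIRST(RHS), i.e. RHS ⇒* ε)
FIRST(';') = { ';' }
ε ∉ FIRST(';'), so FOLLOW(P) is not added.
PREDICT(P → ';') = { ';' }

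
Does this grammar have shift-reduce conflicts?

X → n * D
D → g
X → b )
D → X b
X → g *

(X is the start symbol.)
A shift-reduce conflict occurs when an LR(0) state has both:
  - a complete (reduce) item [A → α .] (dot at the end), and
  - a shift item [B → β . c γ] (dot before a terminal).

Augment with X' → X and build the canonical LR(0) collection (I0 = CLOSURE({[X' → . X]}), then GOTO on every symbol after a dot until no new states appear). It has 12 states:
  I0: { [X → . b )], [X → . g *], [X → . n * D], [X' → . X] }  — shift
  I1: { [X' → X .] }  — accept
  I2: { [X → b . )] }  — shift
  I3: { [X → g . *] }  — shift
  I4: { [X → n . * D] }  — shift
  I5: { [D → . X b], [D → . g], [X → . b )], [X → . g *], [X → . n * D], [X → n * . D] }  — shift
  I6: { [X → n * D .] }  — reduce
  I7: { [D → X . b] }  — shift
  I8: { [D → g .], [X → g . *] }  — shift, reduce
  I9: { [X → g * .] }  — reduce
  I10: { [D → X b .] }  — reduce
  I11: { [X → b ) .] }  — reduce

I8 contains reduce item [D → g .] and shift item [X → g . *] — shift-reduce conflict.

Answer: Yes — I8: [D → g .] vs [X → g . *]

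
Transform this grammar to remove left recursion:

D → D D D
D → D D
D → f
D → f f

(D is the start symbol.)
D is directly left-recursive. The standard transformation for
  A → A α₁ | ... | A α_m | β₁ | ... | β_n
is
  A  → β₁ A' | ... | β_n A'
  A' → α₁ A' | ... | α_m A' | ε

D → f becomes D → f D'
D → f f becomes D → f f D'
D → D D D becomes D' → D D D'
D → D D becomes D' → D D'
Add D' → ε

Resulting grammar:
D → f D'
D → f f D'
D' → D D D'
D' → D D'
D' → ε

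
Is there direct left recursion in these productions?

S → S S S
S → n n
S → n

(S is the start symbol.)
S → S S S: LEFT RECURSIVE (starts with S)
S → n n: starts with n
S → n: starts with n

The grammar has direct left recursion on: S.

Answer: Yes, S is left-recursive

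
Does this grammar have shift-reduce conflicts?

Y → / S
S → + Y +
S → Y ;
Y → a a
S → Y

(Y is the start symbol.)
Yes — I7: [S → Y .] vs [S → Y . ;]

Augment with Y' → Y and build the canonical LR(0) collection (I0 = CLOSURE({[Y' → . Y]}), then GOTO on every symbol after a dot until no new states appear). It has 11 states:
  I0: { [Y → . / S], [Y → . a a], [Y' → . Y] }  — shift
  I1: { [S → . + Y +], [S → . Y ;], [S → . Y], [Y → . / S], [Y → . a a], [Y → / . S] }  — shift
  I2: { [Y' → Y .] }  — accept
  I3: { [Y → a . a] }  — shift
  I4: { [Y → a a .] }  — reduce
  I5: { [S → + . Y +], [Y → . / S], [Y → . a a] }  — shift
  I6: { [Y → / S .] }  — reduce
  I7: { [S → Y . ;], [S → Y .] }  — shift, reduce
  I8: { [S → Y ; .] }  — reduce
  I9: { [S → + Y . +] }  — shift
  I10: { [S → + Y + .] }  — reduce

I7 contains reduce item [S → Y .] and shift item [S → Y . ;] — shift-reduce conflict.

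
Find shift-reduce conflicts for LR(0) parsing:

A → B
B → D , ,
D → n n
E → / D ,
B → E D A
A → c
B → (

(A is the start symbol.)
A shift-reduce conflict occurs when an LR(0) state has both:
  - a complete (reduce) item [A → α .] (dot at the end), and
  - a shift item [B → β . c γ] (dot before a terminal).

Augment with A' → A and build the canonical LR(0) collection (I0 = CLOSURE({[A' → . A]}), then GOTO on every symbol after a dot until no new states appear). It has 16 states:
  I0: { [A → . B], [A → . c], [A' → . A], [B → . (], [B → . D , ,], [B → . E D A], [D → . n n], [E → . / D ,] }  — shift
  I1: { [B → ( .] }  — reduce
  I2: { [D → . n n], [E → / . D ,] }  — shift
  I3: { [A' → A .] }  — accept
  I4: { [A → B .] }  — reduce
  I5: { [B → D . , ,] }  — shift
  I6: { [B → E . D A], [D → . n n] }  — shift
  I7: { [A → c .] }  — reduce
  I8: { [D → n . n] }  — shift
  I9: { [D → n n .] }  — reduce
  I10: { [A → . B], [A → . c], [B → . (], [B → . D , ,], [B → . E D A], [B → E D . A], [D → . n n], [E → . / D ,] }  — shift
  I11: { [B → E D A .] }  — reduce
  I12: { [B → D , . ,] }  — shift
  I13: { [B → D , , .] }  — reduce
  I14: { [E → / D . ,] }  — shift
  I15: { [E → / D , .] }  — reduce

No state contains both a complete item and a shift item.

Answer: No shift-reduce conflicts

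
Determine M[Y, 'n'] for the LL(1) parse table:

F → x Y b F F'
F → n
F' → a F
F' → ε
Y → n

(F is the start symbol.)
To find M[Y, 'n'], we find productions for Y where 'n' is in the predict set (PREDICT(N → α) = (FIRST(α) \ {ε}) ∪ (FOLLOW(N) if α ⇒* ε)).

Y → n: PREDICT = { 'n' }
  'n' is in predict set, so this production goes in M[Y, 'n']

M[Y, 'n'] = Y → n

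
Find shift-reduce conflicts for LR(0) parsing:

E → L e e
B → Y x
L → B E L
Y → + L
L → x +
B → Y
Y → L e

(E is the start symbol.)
Yes — I5: [B → Y .] vs [B → Y . x]; I9: [Y → L e .] vs [E → L e . e]; I12: [L → B E L .] vs [Y → L . e]; I14: [Y → + L .] vs [Y → L . e]

Augment with E' → E and build the canonical LR(0) collection (I0 = CLOSURE({[E' → . E]}), then GOTO on every symbol after a dot until no new states appear). It has 15 states:
  I0: { [B → . Y x], [B → . Y], [E → . L e e], [E' → . E], [L → . B E L], [L → . x +], [Y → . + L], [Y → . L e] }  — shift
  I1: { [B → . Y x], [B → . Y], [L → . B E L], [L → . x +], [Y → + . L], [Y → . + L], [Y → . L e] }  — shift
  I2: { [B → . Y x], [B → . Y], [E → . L e e], [L → . B E L], [L → . x +], [L → B . E L], [Y → . + L], [Y → . L e] }  — shift
  I3: { [E' → E .] }  — accept
  I4: { [E → L . e e], [Y → L . e] }  — shift
  I5: { [B → Y . x], [B → Y .] }  — shift, reduce
  I6: { [L → x . +] }  — shift
  I7: { [L → x + .] }  — reduce
  I8: { [B → Y x .] }  — reduce
  I9: { [E → L e . e], [Y → L e .] }  — shift, reduce
  I10: { [E → L e e .] }  — reduce
  I11: { [B → . Y x], [B → . Y], [L → . B E L], [L → . x +], [L → B E . L], [Y → . + L], [Y → . L e] }  — shift
  I12: { [L → B E L .], [Y → L . e] }  — shift, reduce
  I13: { [Y → L e .] }  — reduce
  I14: { [Y → + L .], [Y → L . e] }  — shift, reduce

I5 contains reduce item [B → Y .] and shift item [B → Y . x] — shift-reduce conflict.
I9 contains reduce item [Y → L e .] and shift item [E → L e . e] — shift-reduce conflict.
I12 contains reduce item [L → B E L .] and shift item [Y → L . e] — shift-reduce conflict.
I14 contains reduce item [Y → + L .] and shift item [Y → L . e] — shift-reduce conflict.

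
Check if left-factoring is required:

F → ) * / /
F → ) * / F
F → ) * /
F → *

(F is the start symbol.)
Yes, F has productions with common prefix ') * /'

Left-factoring is needed when two productions for the same non-terminal
share a common prefix on the right-hand side.

Productions for F:
  F → ) * / /
  F → ) * / F
  F → ) * /
  F → *

Found common prefix ') * /' in productions for F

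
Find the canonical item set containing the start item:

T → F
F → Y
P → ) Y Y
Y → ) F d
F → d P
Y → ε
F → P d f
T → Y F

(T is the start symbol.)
First, augment the grammar with T' → T
I₀ = CLOSURE({ [T' → . T] }):
  [T' → . T] has the dot before T: add [T → . F], [T → . Y F]
  [T → . F] has the dot before F: add [F → . Y], [F → . d P], [F → . P d f]
  [T → . Y F] has the dot before Y: add [Y → . ) F d], [Y → .]
  [F → . P d f] has the dot before P: add [P → . ) Y Y]
No further items can be added.

I₀ = { [F → . P d f], [F → . Y], [F → . d P], [P → . ) Y Y], [T → . F], [T → . Y F], [T' → . T], [Y → . ) F d], [Y → .] }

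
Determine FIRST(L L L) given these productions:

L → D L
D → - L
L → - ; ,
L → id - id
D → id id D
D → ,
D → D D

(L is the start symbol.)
FIRST sets of the non-terminals involved (from the grammar, by fixed-point iteration):
  FIRST(L) = { ',', '-', 'id' }

To compute FIRST(L L L), process the symbols left to right:
Symbol L is a non-terminal. Add FIRST(L) \ {ε} = { ',', '-', 'id' }
L is not nullable (ε ∉ FIRST(L)), so stop here.
FIRST(L L L) = { ',', '-', 'id' }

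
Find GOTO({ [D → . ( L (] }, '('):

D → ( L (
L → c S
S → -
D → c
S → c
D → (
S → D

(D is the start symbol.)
{ [D → ( . L (], [L → . c S] }

GOTO(I, '(') = CLOSURE({ [A → αX.β] : [A → α.Xβ] ∈ I, X = '(' })

Items with dot before '(', with the dot advanced:
  [D → . ( L (] → [D → ( . L (]
Closure of the advanced items:
  [D → ( . L (] has the dot before L: add [L → . c S]

GOTO = { [D → ( . L (], [L → . c S] }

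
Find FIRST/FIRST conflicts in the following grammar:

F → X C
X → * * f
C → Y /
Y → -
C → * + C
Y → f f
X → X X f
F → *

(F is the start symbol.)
A FIRST/FIRST conflict occurs when two productions N → α and N → β for the same non-terminal have FIRST(α) ∩ FIRST(β) ≠ ∅ (with ε ∈ FIRST of a nullable right-hand side, so two nullable alternatives also conflict).

FIRST sets of the non-terminals at (or reachable through a nullable prefix from) the front of some alternative:
  FIRST(X) = { '*' }
  FIRST(Y) = { '-', 'f' }

Productions for F:
  F → X C: FIRST = { '*' }
  F → *: FIRST = { '*' }
Productions for X:
  X → * * f: FIRST = { '*' }
  X → X X f: FIRST = { '*' }
Productions for C:
  C → Y /: FIRST = { '-', 'f' }
  C → * + C: FIRST = { '*' }
Productions for Y:
  Y → -: FIRST = { '-' }
  Y → f f: FIRST = { 'f' }

Conflict for F: F → X C and F → *
  Overlap: { '*' }
Conflict for X: X → * * f and X → X X f
  Overlap: { '*' }

Answer: Yes. F → X C / F → '*' on { '*' }; X → '*' '*' f / X → X X f on { '*' }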